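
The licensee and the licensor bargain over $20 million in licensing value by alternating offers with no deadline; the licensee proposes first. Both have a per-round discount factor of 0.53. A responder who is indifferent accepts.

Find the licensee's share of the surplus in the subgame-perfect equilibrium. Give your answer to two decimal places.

Let x be the licensee's share when the licensee proposes and y be the licensor's share when the licensor proposes.
The licensor accepts iff offered ≥ 0.53·y, so x = 20 − 0.53y. Symmetrically y = 20 − 0.53x.
Substituting: x = 20 − 0.53(20 − 0.53x), giving x(1 − 0.53·0.53) = 20(1 − 0.53).
So x = 20 × 0.47 / 0.7191 ≈ 13.0719, and the licensor receives 20 − x ≈ 6.9281.

13.07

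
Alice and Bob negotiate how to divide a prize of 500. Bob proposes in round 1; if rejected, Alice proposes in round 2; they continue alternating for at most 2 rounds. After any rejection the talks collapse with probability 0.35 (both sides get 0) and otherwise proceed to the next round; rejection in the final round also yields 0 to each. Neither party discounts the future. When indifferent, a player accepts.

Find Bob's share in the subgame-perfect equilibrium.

By backward induction:
Round 2 (Alice proposes): rejection yields 0 for Bob; Alice offers 0 and keeps 500.
Round 1 (Bob proposes): rejecting gives Alice an expected 0.65 × 500 = 325; Bob offers that and keeps 175.

175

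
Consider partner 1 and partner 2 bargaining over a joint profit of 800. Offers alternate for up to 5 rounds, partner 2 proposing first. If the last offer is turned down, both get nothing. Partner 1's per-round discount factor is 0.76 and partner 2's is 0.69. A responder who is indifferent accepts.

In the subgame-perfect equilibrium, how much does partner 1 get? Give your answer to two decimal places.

287.32

Round 5 (partner 2 proposes): partner 1 will accept anything ≥ 0, so partner 2 offers 0 and keeps 800.
Round 4 (partner 1 proposes): partner 2 can get 800 next round, worth 0.69 × 800 = 552 now. Partner 1 offers 552 and keeps 800 − 552 = 248.
Round 3 (partner 2 proposes): partner 1 can get 248 next round, worth 0.76 × 248 = 188.48 now. Partner 2 offers 188.48 and keeps 800 − 188.48 = 611.52.
Round 2 (partner 1 proposes): partner 2 can get 611.52 next round, worth 0.69 × 611.52 = 421.9488 now. Partner 1 offers 421.9488 and keeps 800 − 421.9488 = 378.0512.
Round 1 (partner 2 proposes): partner 1 can get 378.0512 next round, worth 0.76 × 378.0512 = 287.318912 now, so partner 2 offers 287.318912, keeping 512.681088.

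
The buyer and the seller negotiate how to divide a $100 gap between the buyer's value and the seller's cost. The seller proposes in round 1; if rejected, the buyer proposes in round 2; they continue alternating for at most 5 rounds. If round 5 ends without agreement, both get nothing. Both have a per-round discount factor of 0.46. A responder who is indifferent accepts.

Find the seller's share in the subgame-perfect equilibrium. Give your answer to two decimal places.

69.90

Work backward from the last round.
Round 5 (the seller proposes): the buyer will accept anything ≥ 0, so the seller offers 0 and keeps 100.
Round 4 (the buyer proposes): the seller can get 100 next round, worth 0.46 × 100 = 46 now. The buyer offers 46 and keeps 100 − 46 = 54.
Round 3 (the seller proposes): the buyer can get 54 next round, worth 0.46 × 54 = 24.84 now; the seller offers that and keeps 75.16.
Round 2 (the buyer proposes): the seller can get 75.16 next round, worth 0.46 × 75.16 = 34.5736 now. The buyer offers 34.5736 and keeps 100 − 34.5736 = 65.4264.
Round 1 (the seller proposes): the buyer can get 65.4264 next round, worth 0.46 × 65.4264 = 30.096144 now, so the seller offers 30.096144, keeping 69.903856.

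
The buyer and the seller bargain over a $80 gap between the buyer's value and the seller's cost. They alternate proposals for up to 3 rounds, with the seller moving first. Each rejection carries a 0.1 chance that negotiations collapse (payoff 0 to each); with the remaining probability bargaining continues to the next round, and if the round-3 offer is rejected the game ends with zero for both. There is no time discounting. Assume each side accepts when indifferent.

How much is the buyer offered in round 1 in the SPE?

Round 3 (the seller proposes): rejection yields 0 for the buyer; the seller offers 0 and keeps 80.
Round 2 (the buyer proposes): rejecting gives the seller an expected 0.9 × 80 = 72. The buyer offers 72 and keeps 80 − 72 = 8.
Round 1 (the seller proposes): rejecting gives the buyer an expected 0.9 × 8 = 7.2, so the seller offers 7.2, keeping 72.8.

7.2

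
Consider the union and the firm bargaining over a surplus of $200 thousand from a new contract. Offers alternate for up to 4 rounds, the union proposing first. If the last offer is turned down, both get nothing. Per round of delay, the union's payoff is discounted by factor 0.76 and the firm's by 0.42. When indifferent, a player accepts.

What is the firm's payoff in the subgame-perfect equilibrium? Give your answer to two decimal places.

Round 4 (the firm proposes): rejection yields 0 for the union; the firm offers 0 and keeps 200.
Round 3 (the union proposes): the firm can get 200 next round, worth 0.42 × 200 = 84 now, so the union offers 84, keeping 116.
Round 2 (the firm proposes): the union can get 116 next round, worth 0.76 × 116 = 88.16 now. The firm offers 88.16 and keeps 200 − 88.16 = 111.84.
Round 1 (the union proposes): the firm can get 111.84 next round, worth 0.42 × 111.84 = 46.9728 now. The union offers 46.9728 and keeps 200 − 46.9728 = 153.0272.

46.97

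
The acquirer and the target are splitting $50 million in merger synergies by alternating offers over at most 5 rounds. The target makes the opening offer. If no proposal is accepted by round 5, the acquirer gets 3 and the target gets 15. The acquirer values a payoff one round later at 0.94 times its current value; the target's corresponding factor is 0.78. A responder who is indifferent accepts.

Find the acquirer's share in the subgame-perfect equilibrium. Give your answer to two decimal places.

Round 5 (the target proposes): the acquirer gets 3 if talks fail, so the target offers 3 and keeps 47.
Round 4 (the acquirer proposes): the target can get 47 next round, worth 0.78 × 47 = 36.66 now; the acquirer offers that and keeps 13.34.
Round 3 (the target proposes): the acquirer can get 13.34 next round, worth 0.94 × 13.34 = 12.5396 now; the target offers that and keeps 37.4604.
Round 2 (the acquirer proposes): the target can get 37.4604 next round, worth 0.78 × 37.4604 = 29.219112 now; the acquirer offers that and keeps 20.780888.
Round 1 (the target proposes): the acquirer can get 20.780888 next round, worth 0.94 × 20.780888 = 19.53403472 now; the target offers that and keeps 30.46596528.

19.53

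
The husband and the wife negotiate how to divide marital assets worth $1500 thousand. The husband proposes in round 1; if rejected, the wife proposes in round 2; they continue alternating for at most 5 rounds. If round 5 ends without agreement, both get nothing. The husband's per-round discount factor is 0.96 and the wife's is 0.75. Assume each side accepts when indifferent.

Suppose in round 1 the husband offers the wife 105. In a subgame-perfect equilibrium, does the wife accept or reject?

Accept

Round 5 (the husband proposes): the wife will accept anything ≥ 0, so the husband offers 0 and keeps 1500.
Round 4 (the wife proposes): the husband can get 1500 next round, worth 0.96 × 1500 = 1440 now. The wife offers 1440 and keeps 1500 − 1440 = 60.
Round 3 (the husband proposes): the wife can get 60 next round, worth 0.75 × 60 = 45 now; the husband offers that and keeps 1455.
Round 2 (the wife proposes): the husband can get 1455 next round, worth 0.96 × 1455 = 1396.8 now; the wife offers that and keeps 103.2.
So by rejecting in round 1, the wife gets 103.2 next round, worth 0.75 × 103.2 = 77.4 now.
Offer 105 ≥ 77.4, so the wife accepts.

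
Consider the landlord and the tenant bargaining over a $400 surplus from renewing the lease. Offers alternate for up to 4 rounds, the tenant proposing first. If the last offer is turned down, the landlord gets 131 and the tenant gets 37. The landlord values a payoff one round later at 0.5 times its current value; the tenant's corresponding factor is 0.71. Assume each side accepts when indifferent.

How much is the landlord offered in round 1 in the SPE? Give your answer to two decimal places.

Round 4 (the landlord proposes): the tenant gets 37 if talks fail, so the landlord offers 37 and keeps 363.
Round 3 (the tenant proposes): the landlord can get 363 next round, worth 0.5 × 363 = 181.5 now; the tenant offers that and keeps 218.5.
Round 2 (the landlord proposes): the tenant can get 218.5 next round, worth 0.71 × 218.5 = 155.135 now, so the landlord offers 155.135, keeping 244.865.
Round 1 (the tenant proposes): the landlord can get 244.865 next round, worth 0.5 × 244.865 = 122.4325 now; the tenant offers that and keeps 277.5675.

122.43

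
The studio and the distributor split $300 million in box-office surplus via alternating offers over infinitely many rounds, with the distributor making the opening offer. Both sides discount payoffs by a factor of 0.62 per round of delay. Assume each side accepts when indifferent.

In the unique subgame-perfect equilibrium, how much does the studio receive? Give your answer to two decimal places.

Let x be the distributor's share when the distributor proposes and y be the studio's share when the studio proposes.
The studio accepts iff offered ≥ 0.62·y, so x = 300 − 0.62y. Symmetrically y = 300 − 0.62x.
Substituting: x = 300 − 0.62(300 − 0.62x), giving x(1 − 0.62·0.62) = 300(1 − 0.62).
So x = 300 × 0.38 / 0.6156 ≈ 185.1852, and the studio receives 300 − x ≈ 114.8148.

114.81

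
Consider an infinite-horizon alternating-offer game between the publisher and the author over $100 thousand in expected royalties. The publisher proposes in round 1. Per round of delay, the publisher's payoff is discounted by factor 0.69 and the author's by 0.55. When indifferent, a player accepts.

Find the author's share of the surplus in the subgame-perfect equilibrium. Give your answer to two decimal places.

In a stationary SPE each proposer offers the other exactly their discounted continuation value.
If the publisher keeps x when proposing and the author keeps y when proposing, then x = 100 − 0.55y and y = 100 − 0.69x.
Solving: x = 100(1 − 0.55) / (1 − 0.69·0.55) = 45 / 0.6205 ≈ 72.5222.
The author gets 100 − 72.5222 ≈ 27.4778.

27.48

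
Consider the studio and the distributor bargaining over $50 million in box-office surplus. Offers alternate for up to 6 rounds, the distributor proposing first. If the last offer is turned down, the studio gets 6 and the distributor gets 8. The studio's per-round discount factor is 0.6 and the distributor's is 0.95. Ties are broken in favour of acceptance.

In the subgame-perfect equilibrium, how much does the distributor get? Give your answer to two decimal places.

39.46

By backward induction:
Round 6 (the studio proposes): the distributor gets 8 if talks fail, so the studio offers 8 and keeps 42.
Round 5 (the distributor proposes): the studio can get 42 next round, worth 0.6 × 42 = 25.2 now; the distributor offers that and keeps 24.8.
Round 4 (the studio proposes): the distributor can get 24.8 next round, worth 0.95 × 24.8 = 23.56 now; the studio offers that and keeps 26.44.
Round 3 (the distributor proposes): the studio can get 26.44 next round, worth 0.6 × 26.44 = 15.864 now; the distributor offers that and keeps 34.136.
Round 2 (the studio proposes): the distributor can get 34.136 next round, worth 0.95 × 34.136 = 32.4292 now; the studio offers that and keeps 17.5708.
Round 1 (the distributor proposes): the studio can get 17.5708 next round, worth 0.6 × 17.5708 = 10.54248 now, so the distributor offers 10.54248, keeping 39.45752.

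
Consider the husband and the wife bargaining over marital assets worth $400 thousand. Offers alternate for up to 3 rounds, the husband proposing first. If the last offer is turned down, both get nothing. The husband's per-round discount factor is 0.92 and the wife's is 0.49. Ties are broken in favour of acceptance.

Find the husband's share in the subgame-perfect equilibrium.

Round 3 (the husband proposes): rejection yields 0 for the wife; the husband offers 0 and keeps 400.
Round 2 (the wife proposes): the husband can get 400 next round, worth 0.92 × 400 = 368 now. The wife offers 368 and keeps 400 − 368 = 32.
Round 1 (the husband proposes): the wife can get 32 next round, worth 0.49 × 32 = 15.68 now, so the husband offers 15.68, keeping 384.32.

384.32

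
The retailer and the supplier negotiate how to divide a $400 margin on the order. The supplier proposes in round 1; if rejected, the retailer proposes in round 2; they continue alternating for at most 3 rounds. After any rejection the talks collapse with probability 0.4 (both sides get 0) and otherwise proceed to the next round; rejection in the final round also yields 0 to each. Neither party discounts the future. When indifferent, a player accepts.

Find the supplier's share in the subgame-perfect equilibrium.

304

Round 3 (the supplier proposes): the retailer will accept anything ≥ 0, so the supplier offers 0 and keeps 400.
Round 2 (the retailer proposes): rejecting gives the supplier an expected 0.6 × 400 = 240. The retailer offers 240 and keeps 400 − 240 = 160.
Round 1 (the supplier proposes): rejecting gives the retailer an expected 0.6 × 160 = 96; the supplier offers that and keeps 304.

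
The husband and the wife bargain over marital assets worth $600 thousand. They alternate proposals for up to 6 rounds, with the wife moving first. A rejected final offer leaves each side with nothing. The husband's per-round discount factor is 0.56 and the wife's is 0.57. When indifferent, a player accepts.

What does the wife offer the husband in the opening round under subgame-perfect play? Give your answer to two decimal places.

Round 6 (the husband proposes): the wife will accept anything ≥ 0, so the husband offers 0 and keeps 600.
Round 5 (the wife proposes): the husband can get 600 next round, worth 0.56 × 600 = 336 now, so the wife offers 336, keeping 264.
Round 4 (the husband proposes): the wife can get 264 next round, worth 0.57 × 264 = 150.48 now; the husband offers that and keeps 449.52.
Round 3 (the wife proposes): the husband can get 449.52 next round, worth 0.56 × 449.52 = 251.7312 now; the wife offers that and keeps 348.2688.
Round 2 (the husband proposes): the wife can get 348.2688 next round, worth 0.57 × 348.2688 = 198.513216 now, so the husband offers 198.513216, keeping 401.486784.
Round 1 (the wife proposes): the husband can get 401.486784 next round, worth 0.56 × 401.486784 = 224.83259904 now; the wife offers that and keeps 375.16740096.

224.83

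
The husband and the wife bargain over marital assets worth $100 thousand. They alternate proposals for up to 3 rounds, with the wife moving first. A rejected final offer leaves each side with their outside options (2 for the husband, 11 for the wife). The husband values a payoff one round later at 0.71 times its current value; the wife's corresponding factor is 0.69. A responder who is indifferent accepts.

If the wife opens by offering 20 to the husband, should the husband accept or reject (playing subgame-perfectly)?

Reject

Work out the husband's continuation value if the offer is rejected.
Round 3 (the wife proposes): the husband gets 2 if talks fail, so the wife offers 2 and keeps 98.
Round 2 (the husband proposes): the wife can get 98 next round, worth 0.69 × 98 = 67.62 now; the husband offers that and keeps 32.38.
So by rejecting in round 1, the husband gets 32.38 next round, worth 0.71 × 32.38 = 22.9898 now.
Offer 20 < 22.9898, so the husband rejects.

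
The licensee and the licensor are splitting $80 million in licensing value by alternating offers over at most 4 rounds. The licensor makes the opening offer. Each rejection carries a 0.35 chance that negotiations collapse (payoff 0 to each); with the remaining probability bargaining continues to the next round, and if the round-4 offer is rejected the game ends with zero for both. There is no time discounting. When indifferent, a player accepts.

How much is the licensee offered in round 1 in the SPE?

40.17

Round 4 (the licensee proposes): rejection yields 0 for the licensor; the licensee offers 0 and keeps 80.
Round 3 (the licensor proposes): rejecting gives the licensee an expected 0.65 × 80 = 52. The licensor offers 52 and keeps 80 − 52 = 28.
Round 2 (the licensee proposes): rejecting gives the licensor an expected 0.65 × 28 = 18.2. The licensee offers 18.2 and keeps 80 − 18.2 = 61.8.
Round 1 (the licensor proposes): rejecting gives the licensee an expected 0.65 × 61.8 = 40.17. The licensor offers 40.17 and keeps 80 − 40.17 = 39.83.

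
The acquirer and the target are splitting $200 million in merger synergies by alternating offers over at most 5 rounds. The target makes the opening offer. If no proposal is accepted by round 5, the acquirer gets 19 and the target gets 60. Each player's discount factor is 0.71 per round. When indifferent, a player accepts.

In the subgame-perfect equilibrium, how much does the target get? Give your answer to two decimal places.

133.23

Round 5 (the target proposes): the acquirer gets 19 if talks fail, so the target offers 19 and keeps 181.
Round 4 (the acquirer proposes): the target can get 181 next round, worth 0.71 × 181 = 128.51 now, so the acquirer offers 128.51, keeping 71.49.
Round 3 (the target proposes): the acquirer can get 71.49 next round, worth 0.71 × 71.49 = 50.7579 now. The target offers 50.7579 and keeps 200 − 50.7579 = 149.2421.
Round 2 (the acquirer proposes): the target can get 149.2421 next round, worth 0.71 × 149.2421 = 105.961891 now; the acquirer offers that and keeps 94.038109.
Round 1 (the target proposes): the acquirer can get 94.038109 next round, worth 0.71 × 94.038109 = 66.76705739 now; the target offers that and keeps 133.23294261.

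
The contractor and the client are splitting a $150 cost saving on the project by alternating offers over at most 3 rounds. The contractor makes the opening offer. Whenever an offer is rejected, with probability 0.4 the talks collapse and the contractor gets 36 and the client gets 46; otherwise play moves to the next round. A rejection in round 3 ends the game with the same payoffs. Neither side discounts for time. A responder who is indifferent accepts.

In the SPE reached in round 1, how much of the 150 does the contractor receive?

By backward induction:
Round 3 (the contractor proposes): the client gets 46 if talks fail, so the contractor offers 46 and keeps 104.
Round 2 (the client proposes): rejecting gives the contractor an expected 0.6 × 104 + 0.4 × 36 = 76.8; the client offers that and keeps 73.2.
Round 1 (the contractor proposes): rejecting gives the client an expected 0.6 × 73.2 + 0.4 × 46 = 62.32, so the contractor offers 62.32, keeping 87.68.

87.68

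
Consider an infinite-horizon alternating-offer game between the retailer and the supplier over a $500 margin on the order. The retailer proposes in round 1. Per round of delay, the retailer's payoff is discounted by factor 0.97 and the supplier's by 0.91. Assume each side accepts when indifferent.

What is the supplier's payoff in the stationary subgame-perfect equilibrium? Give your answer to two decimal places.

116.37

When the retailer proposes, the supplier accepts any offer worth at least 0.91 times what the supplier would get by proposing next round; and vice versa.
This gives x = 500 − 0.91y and y = 500 − 0.97x, where x and y are each side's share when it proposes.
Hence (1 − 0.91·0.97)x = 500(1 − 0.91), i.e. 0.1173·x = 45.
x ≈ 383.6317; the supplier's share is 500 − x ≈ 116.3683.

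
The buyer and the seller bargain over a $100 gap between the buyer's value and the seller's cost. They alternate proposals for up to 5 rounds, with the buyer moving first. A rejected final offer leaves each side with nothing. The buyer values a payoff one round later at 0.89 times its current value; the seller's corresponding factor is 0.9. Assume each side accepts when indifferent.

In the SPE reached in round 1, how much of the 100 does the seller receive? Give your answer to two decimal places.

17.83

By backward induction:
Round 5 (the buyer proposes): the seller will accept anything ≥ 0, so the buyer offers 0 and keeps 100.
Round 4 (the seller proposes): the buyer can get 100 next round, worth 0.89 × 100 = 89 now; the seller offers that and keeps 11.
Round 3 (the buyer proposes): the seller can get 11 next round, worth 0.9 × 11 = 9.9 now, so the buyer offers 9.9, keeping 90.1.
Round 2 (the seller proposes): the buyer can get 90.1 next round, worth 0.89 × 90.1 = 80.189 now. The seller offers 80.189 and keeps 100 − 80.189 = 19.811.
Round 1 (the buyer proposes): the seller can get 19.811 next round, worth 0.9 × 19.811 = 17.8299 now; the buyer offers that and keeps 82.1701.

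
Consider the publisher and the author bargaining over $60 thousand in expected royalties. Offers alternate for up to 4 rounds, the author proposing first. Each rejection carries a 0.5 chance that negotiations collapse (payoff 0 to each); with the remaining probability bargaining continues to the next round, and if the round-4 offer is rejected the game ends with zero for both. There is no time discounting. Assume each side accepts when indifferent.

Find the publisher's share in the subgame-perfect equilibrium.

By backward induction:
Round 4 (the publisher proposes): the author will accept anything ≥ 0, so the publisher offers 0 and keeps 60.
Round 3 (the author proposes): rejecting gives the publisher an expected 0.5 × 60 = 30. The author offers 30 and keeps 60 − 30 = 30.
Round 2 (the publisher proposes): rejecting gives the author an expected 0.5 × 30 = 15, so the publisher offers 15, keeping 45.
Round 1 (the author proposes): rejecting gives the publisher an expected 0.5 × 45 = 22.5. The author offers 22.5 and keeps 60 − 22.5 = 37.5.

22.5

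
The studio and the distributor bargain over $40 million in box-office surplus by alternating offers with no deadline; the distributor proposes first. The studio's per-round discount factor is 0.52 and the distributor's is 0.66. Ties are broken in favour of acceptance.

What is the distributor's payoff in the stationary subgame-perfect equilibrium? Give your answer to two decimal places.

29.23

In a stationary SPE each proposer offers the other exactly their discounted continuation value.
If the distributor keeps x when proposing and the studio keeps y when proposing, then x = 40 − 0.52y and y = 40 − 0.66x.
Solving: x = 40(1 − 0.52) / (1 − 0.66·0.52) = 19.2 / 0.6568 ≈ 29.2326.
The studio gets 40 − 29.2326 ≈ 10.7674.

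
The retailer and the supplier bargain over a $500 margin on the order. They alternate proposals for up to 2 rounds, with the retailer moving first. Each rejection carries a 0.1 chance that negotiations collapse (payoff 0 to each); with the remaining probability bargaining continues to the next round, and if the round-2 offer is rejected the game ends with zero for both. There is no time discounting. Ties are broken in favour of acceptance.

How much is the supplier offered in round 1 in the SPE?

By backward induction:
Round 2 (the supplier proposes): the retailer will accept anything ≥ 0, so the supplier offers 0 and keeps 500.
Round 1 (the retailer proposes): rejecting gives the supplier an expected 0.9 × 500 = 450; the retailer offers that and keeps 50.

450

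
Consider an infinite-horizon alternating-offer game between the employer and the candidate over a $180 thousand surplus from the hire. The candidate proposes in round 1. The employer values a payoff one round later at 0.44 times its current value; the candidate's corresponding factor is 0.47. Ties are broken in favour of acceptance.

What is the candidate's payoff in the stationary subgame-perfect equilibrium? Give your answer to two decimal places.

127.08

When the candidate proposes, the employer accepts any offer worth at least 0.44 times what the employer would get by proposing next round; and vice versa.
This gives x = 180 − 0.44y and y = 180 − 0.47x, where x and y are each side's share when it proposes.
Hence (1 − 0.44·0.47)x = 180(1 − 0.44), i.e. 0.7932·x = 100.8.
x ≈ 127.0802; the employer's share is 180 − x ≈ 52.9198.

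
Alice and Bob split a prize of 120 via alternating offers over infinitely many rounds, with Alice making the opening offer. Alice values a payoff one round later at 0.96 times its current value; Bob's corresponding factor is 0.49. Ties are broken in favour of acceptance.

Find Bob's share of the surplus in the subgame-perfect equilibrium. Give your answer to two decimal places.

Let x be Alice's share when Alice proposes and y be Bob's share when Bob proposes.
Bob accepts iff offered ≥ 0.49·y, so x = 120 − 0.49y. Symmetrically y = 120 − 0.96x.
Substituting: x = 120 − 0.49(120 − 0.96x), giving x(1 − 0.96·0.49) = 120(1 − 0.49).
So x = 120 × 0.51 / 0.5296 ≈ 115.5589, and Bob receives 120 − x ≈ 4.4411.

4.44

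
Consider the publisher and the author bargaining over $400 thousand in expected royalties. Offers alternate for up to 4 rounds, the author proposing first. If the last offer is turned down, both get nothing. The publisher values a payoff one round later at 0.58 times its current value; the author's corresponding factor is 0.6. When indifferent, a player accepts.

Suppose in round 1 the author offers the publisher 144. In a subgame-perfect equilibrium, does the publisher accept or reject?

Reject

Round 4 (the publisher proposes): rejection yields 0 for the author; the publisher offers 0 and keeps 400.
Round 3 (the author proposes): the publisher can get 400 next round, worth 0.58 × 400 = 232 now, so the author offers 232, keeping 168.
Round 2 (the publisher proposes): the author can get 168 next round, worth 0.6 × 168 = 100.8 now. The publisher offers 100.8 and keeps 400 − 100.8 = 299.2.
So by rejecting in round 1, the publisher gets 299.2 next round, worth 0.58 × 299.2 = 173.536 now.
Offer 144 < 173.536, so the publisher rejects.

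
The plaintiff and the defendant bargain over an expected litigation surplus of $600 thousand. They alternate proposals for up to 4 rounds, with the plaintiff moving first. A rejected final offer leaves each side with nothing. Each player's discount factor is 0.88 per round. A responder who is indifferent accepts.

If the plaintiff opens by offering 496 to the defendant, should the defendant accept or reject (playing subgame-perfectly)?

Round 4 (the defendant proposes): the plaintiff will accept anything ≥ 0, so the defendant offers 0 and keeps 600.
Round 3 (the plaintiff proposes): the defendant can get 600 next round, worth 0.88 × 600 = 528 now, so the plaintiff offers 528, keeping 72.
Round 2 (the defendant proposes): the plaintiff can get 72 next round, worth 0.88 × 72 = 63.36 now. The defendant offers 63.36 and keeps 600 − 63.36 = 536.64.
So by rejecting in round 1, the defendant gets 536.64 next round, worth 0.88 × 536.64 = 472.2432 now.
Offer 496 ≥ 472.2432, so the defendant accepts.

Accept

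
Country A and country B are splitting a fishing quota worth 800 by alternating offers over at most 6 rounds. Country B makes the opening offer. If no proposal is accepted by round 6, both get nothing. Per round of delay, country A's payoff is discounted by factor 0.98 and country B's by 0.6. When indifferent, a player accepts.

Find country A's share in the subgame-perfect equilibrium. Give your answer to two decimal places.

769.06

Round 6 (country A proposes): country B will accept anything ≥ 0, so country A offers 0 and keeps 800.
Round 5 (country B proposes): country A can get 800 next round, worth 0.98 × 800 = 784 now; country B offers that and keeps 16.
Round 4 (country A proposes): country B can get 16 next round, worth 0.6 × 16 = 9.6 now, so country A offers 9.6, keeping 790.4.
Round 3 (country B proposes): country A can get 790.4 next round, worth 0.98 × 790.4 = 774.592 now, so country B offers 774.592, keeping 25.408.
Round 2 (country A proposes): country B can get 25.408 next round, worth 0.6 × 25.408 = 15.2448 now, so country A offers 15.2448, keeping 784.7552.
Round 1 (country B proposes): country A can get 784.7552 next round, worth 0.98 × 784.7552 = 769.060096 now, so country B offers 769.060096, keeping 30.939904.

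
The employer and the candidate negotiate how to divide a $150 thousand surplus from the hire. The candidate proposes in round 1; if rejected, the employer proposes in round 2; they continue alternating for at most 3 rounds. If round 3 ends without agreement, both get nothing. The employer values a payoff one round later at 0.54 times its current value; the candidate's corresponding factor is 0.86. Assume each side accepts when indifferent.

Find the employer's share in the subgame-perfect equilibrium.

11.34

Round 3 (the candidate proposes): the employer will accept anything ≥ 0, so the candidate offers 0 and keeps 150.
Round 2 (the employer proposes): the candidate can get 150 next round, worth 0.86 × 150 = 129 now, so the employer offers 129, keeping 21.
Round 1 (the candidate proposes): the employer can get 21 next round, worth 0.54 × 21 = 11.34 now. The candidate offers 11.34 and keeps 150 − 11.34 = 138.66.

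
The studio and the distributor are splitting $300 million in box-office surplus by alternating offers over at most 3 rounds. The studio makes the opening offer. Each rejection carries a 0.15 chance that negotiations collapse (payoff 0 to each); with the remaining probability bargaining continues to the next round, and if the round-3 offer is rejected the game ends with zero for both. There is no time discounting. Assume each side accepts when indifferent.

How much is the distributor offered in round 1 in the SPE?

38.25

Round 3 (the studio proposes): rejection yields 0 for the distributor; the studio offers 0 and keeps 300.
Round 2 (the distributor proposes): rejecting gives the studio an expected 0.85 × 300 = 255, so the distributor offers 255, keeping 45.
Round 1 (the studio proposes): rejecting gives the distributor an expected 0.85 × 45 = 38.25. The studio offers 38.25 and keeps 300 − 38.25 = 261.75.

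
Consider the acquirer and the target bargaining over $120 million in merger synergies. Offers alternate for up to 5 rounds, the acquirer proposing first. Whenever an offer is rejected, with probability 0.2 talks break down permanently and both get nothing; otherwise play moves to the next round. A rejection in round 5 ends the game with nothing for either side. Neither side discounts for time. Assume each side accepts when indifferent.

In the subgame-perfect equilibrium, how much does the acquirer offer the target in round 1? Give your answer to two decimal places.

31.49

By backward induction:
Round 5 (the acquirer proposes): rejection yields 0 for the target; the acquirer offers 0 and keeps 120.
Round 4 (the target proposes): rejecting gives the acquirer an expected 0.8 × 120 = 96, so the target offers 96, keeping 24.
Round 3 (the acquirer proposes): rejecting gives the target an expected 0.8 × 24 = 19.2, so the acquirer offers 19.2, keeping 100.8.
Round 2 (the target proposes): rejecting gives the acquirer an expected 0.8 × 100.8 = 80.64, so the target offers 80.64, keeping 39.36.
Round 1 (the acquirer proposes): rejecting gives the target an expected 0.8 × 39.36 = 31.488. The acquirer offers 31.488 and keeps 120 − 31.488 = 88.512.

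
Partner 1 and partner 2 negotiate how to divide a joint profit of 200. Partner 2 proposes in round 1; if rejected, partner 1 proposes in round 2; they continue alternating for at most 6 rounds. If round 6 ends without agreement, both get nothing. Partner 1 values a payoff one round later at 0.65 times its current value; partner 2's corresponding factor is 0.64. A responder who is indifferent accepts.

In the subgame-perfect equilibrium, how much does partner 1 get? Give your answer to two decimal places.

88.77

Solve by backward induction from round 6.
Round 6 (partner 1 proposes): rejection yields 0 for partner 2; partner 1 offers 0 and keeps 200.
Round 5 (partner 2 proposes): partner 1 can get 200 next round, worth 0.65 × 200 = 130 now. Partner 2 offers 130 and keeps 200 − 130 = 70.
Round 4 (partner 1 proposes): partner 2 can get 70 next round, worth 0.64 × 70 = 44.8 now; partner 1 offers that and keeps 155.2.
Round 3 (partner 2 proposes): partner 1 can get 155.2 next round, worth 0.65 × 155.2 = 100.88 now, so partner 2 offers 100.88, keeping 99.12.
Round 2 (partner 1 proposes): partner 2 can get 99.12 next round, worth 0.64 × 99.12 = 63.4368 now. Partner 1 offers 63.4368 and keeps 200 − 63.4368 = 136.5632.
Round 1 (partner 2 proposes): partner 1 can get 136.5632 next round, worth 0.65 × 136.5632 = 88.76608 now, so partner 2 offers 88.76608, keeping 111.23392.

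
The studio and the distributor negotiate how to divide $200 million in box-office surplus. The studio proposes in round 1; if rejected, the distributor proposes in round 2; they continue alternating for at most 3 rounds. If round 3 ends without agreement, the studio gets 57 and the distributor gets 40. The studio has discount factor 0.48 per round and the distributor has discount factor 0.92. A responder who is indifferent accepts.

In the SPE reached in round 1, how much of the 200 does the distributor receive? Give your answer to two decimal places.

113.34

Round 3 (the studio proposes): the distributor gets 40 if talks fail, so the studio offers 40 and keeps 160.
Round 2 (the distributor proposes): the studio can get 160 next round, worth 0.48 × 160 = 76.8 now; the distributor offers that and keeps 123.2.
Round 1 (the studio proposes): the distributor can get 123.2 next round, worth 0.92 × 123.2 = 113.344 now; the studio offers that and keeps 86.656.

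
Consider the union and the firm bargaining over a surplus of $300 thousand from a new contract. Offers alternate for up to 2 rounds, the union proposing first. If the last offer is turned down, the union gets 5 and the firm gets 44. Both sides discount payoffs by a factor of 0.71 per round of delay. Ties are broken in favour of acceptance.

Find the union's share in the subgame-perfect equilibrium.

Round 2 (the firm proposes): the union gets 5 if talks fail, so the firm offers 5 and keeps 295.
Round 1 (the union proposes): the firm can get 295 next round, worth 0.71 × 295 = 209.45 now, so the union offers 209.45, keeping 90.55.

90.55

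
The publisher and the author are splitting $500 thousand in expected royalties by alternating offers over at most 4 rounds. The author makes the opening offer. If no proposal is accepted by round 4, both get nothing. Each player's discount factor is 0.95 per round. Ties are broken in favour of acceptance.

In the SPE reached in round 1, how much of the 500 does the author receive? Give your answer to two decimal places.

47.56

Round 4 (the publisher proposes): the author will accept anything ≥ 0, so the publisher offers 0 and keeps 500.
Round 3 (the author proposes): the publisher can get 500 next round, worth 0.95 × 500 = 475 now, so the author offers 475, keeping 25.
Round 2 (the publisher proposes): the author can get 25 next round, worth 0.95 × 25 = 23.75 now. The publisher offers 23.75 and keeps 500 − 23.75 = 476.25.
Round 1 (the author proposes): the publisher can get 476.25 next round, worth 0.95 × 476.25 = 452.4375 now, so the author offers 452.4375, keeping 47.5625.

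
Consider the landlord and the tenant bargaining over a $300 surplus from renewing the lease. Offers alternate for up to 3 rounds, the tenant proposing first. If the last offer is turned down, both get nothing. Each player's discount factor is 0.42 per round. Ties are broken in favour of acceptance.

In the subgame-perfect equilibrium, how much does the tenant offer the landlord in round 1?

73.08

By backward induction:
Round 3 (the tenant proposes): the landlord will accept anything ≥ 0, so the tenant offers 0 and keeps 300.
Round 2 (the landlord proposes): the tenant can get 300 next round, worth 0.42 × 300 = 126 now. The landlord offers 126 and keeps 300 − 126 = 174.
Round 1 (the tenant proposes): the landlord can get 174 next round, worth 0.42 × 174 = 73.08 now, so the tenant offers 73.08, keeping 226.92.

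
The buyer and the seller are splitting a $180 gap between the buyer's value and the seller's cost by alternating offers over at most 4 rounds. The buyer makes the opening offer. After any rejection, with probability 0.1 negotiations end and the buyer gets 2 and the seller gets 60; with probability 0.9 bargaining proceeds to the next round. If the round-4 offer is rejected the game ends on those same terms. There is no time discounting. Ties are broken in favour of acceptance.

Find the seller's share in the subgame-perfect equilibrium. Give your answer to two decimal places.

156.64

Round 4 (the seller proposes): the buyer gets 2 if talks fail, so the seller offers 2 and keeps 178.
Round 3 (the buyer proposes): rejecting gives the seller an expected 0.9 × 178 + 0.1 × 60 = 166.2. The buyer offers 166.2 and keeps 180 − 166.2 = 13.8.
Round 2 (the seller proposes): rejecting gives the buyer an expected 0.9 × 13.8 + 0.1 × 2 = 12.62. The seller offers 12.62 and keeps 180 − 12.62 = 167.38.
Round 1 (the buyer proposes): rejecting gives the seller an expected 0.9 × 167.38 + 0.1 × 60 = 156.642. The buyer offers 156.642 and keeps 180 − 156.642 = 23.358.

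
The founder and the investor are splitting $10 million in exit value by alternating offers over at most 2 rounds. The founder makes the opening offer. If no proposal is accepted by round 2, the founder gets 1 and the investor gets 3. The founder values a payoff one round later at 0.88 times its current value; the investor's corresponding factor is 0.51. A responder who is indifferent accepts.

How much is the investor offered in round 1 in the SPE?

Solve by backward induction from round 2.
Round 2 (the investor proposes): the founder gets 1 if talks fail, so the investor offers 1 and keeps 9.
Round 1 (the founder proposes): the investor can get 9 next round, worth 0.51 × 9 = 4.59 now. The founder offers 4.59 and keeps 10 − 4.59 = 5.41.

4.59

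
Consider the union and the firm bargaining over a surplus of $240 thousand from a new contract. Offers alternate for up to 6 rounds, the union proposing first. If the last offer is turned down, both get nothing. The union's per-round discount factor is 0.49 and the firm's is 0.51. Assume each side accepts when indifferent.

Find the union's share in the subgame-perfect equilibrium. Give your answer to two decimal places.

Round 6 (the firm proposes): rejection yields 0 for the union; the firm offers 0 and keeps 240.
Round 5 (the union proposes): the firm can get 240 next round, worth 0.51 × 240 = 122.4 now, so the union offers 122.4, keeping 117.6.
Round 4 (the firm proposes): the union can get 117.6 next round, worth 0.49 × 117.6 = 57.624 now; the firm offers that and keeps 182.376.
Round 3 (the union proposes): the firm can get 182.376 next round, worth 0.51 × 182.376 = 93.01176 now, so the union offers 93.01176, keeping 146.98824.
Round 2 (the firm proposes): the union can get 146.98824 next round, worth 0.49 × 146.98824 = 72.0242376 now, so the firm offers 72.0242376, keeping 167.9757624.
Round 1 (the union proposes): the firm can get 167.9757624 next round, worth 0.51 × 167.9757624 = 85.667638824 now, so the union offers 85.667638824, keeping 154.332361176.

154.33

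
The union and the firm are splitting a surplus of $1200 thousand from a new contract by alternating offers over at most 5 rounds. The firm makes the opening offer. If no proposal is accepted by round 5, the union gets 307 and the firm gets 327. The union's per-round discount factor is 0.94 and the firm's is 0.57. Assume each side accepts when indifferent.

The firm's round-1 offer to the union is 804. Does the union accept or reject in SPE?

Reject

Round 5 (the firm proposes): the union gets 307 if talks fail, so the firm offers 307 and keeps 893.
Round 4 (the union proposes): the firm can get 893 next round, worth 0.57 × 893 = 509.01 now. The union offers 509.01 and keeps 1200 − 509.01 = 690.99.
Round 3 (the firm proposes): the union can get 690.99 next round, worth 0.94 × 690.99 = 649.5306 now, so the firm offers 649.5306, keeping 550.4694.
Round 2 (the union proposes): the firm can get 550.4694 next round, worth 0.57 × 550.4694 = 313.767558 now; the union offers that and keeps 886.232442.
So by rejecting in round 1, the union gets 886.232442 next round, worth 0.94 × 886.232442 = 833.05849548 now.
Offer 804 < 833.05849548, so the union rejects.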